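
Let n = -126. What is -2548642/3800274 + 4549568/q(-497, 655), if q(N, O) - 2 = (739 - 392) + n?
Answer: 8644518317233/423730551 ≈ 20401.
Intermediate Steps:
q(N, O) = 223 (q(N, O) = 2 + ((739 - 392) - 126) = 2 + (347 - 126) = 2 + 221 = 223)
-2548642/3800274 + 4549568/q(-497, 655) = -2548642/3800274 + 4549568/223 = -2548642*1/3800274 + 4549568*(1/223) = -1274321/1900137 + 4549568/223 = 8644518317233/423730551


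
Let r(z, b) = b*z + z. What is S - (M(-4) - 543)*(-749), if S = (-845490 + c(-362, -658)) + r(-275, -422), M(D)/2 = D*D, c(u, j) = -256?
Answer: -1112710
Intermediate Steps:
r(z, b) = z + b*z
M(D) = 2*D**2 (M(D) = 2*(D*D) = 2*D**2)
S = -729971 (S = (-845490 - 256) - 275*(1 - 422) = -845746 - 275*(-421) = -845746 + 115775 = -729971)
S - (M(-4) - 543)*(-749) = -729971 - (2*(-4)**2 - 543)*(-749) = -729971 - (2*16 - 543)*(-749) = -729971 - (32 - 543)*(-749) = -729971 - (-511)*(-749) = -729971 - 1*382739 = -729971 - 382739 = -1112710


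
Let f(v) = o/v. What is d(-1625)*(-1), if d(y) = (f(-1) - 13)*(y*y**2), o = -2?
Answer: -47201171875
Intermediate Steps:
f(v) = -2/v
d(y) = -11*y**3 (d(y) = (-2/(-1) - 13)*(y*y**2) = (-2*(-1) - 13)*y**3 = (2 - 13)*y**3 = -11*y**3)
d(-1625)*(-1) = -11*(-1625)**3*(-1) = -11*(-4291015625)*(-1) = 47201171875*(-1) = -47201171875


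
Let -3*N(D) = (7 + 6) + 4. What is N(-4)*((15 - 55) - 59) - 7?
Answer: 554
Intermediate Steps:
N(D) = -17/3 (N(D) = -((7 + 6) + 4)/3 = -(13 + 4)/3 = -⅓*17 = -17/3)
N(-4)*((15 - 55) - 59) - 7 = -17*((15 - 55) - 59)/3 - 7 = -17*(-40 - 59)/3 - 7 = -17/3*(-99) - 7 = 561 - 7 = 554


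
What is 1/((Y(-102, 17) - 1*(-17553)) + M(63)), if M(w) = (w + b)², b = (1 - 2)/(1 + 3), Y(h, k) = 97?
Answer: 16/345401 ≈ 4.6323e-5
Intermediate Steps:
b = -¼ (b = -1/4 = -1*¼ = -¼ ≈ -0.25000)
M(w) = (-¼ + w)² (M(w) = (w - ¼)² = (-¼ + w)²)
1/((Y(-102, 17) - 1*(-17553)) + M(63)) = 1/((97 - 1*(-17553)) + (-1 + 4*63)²/16) = 1/((97 + 17553) + (-1 + 252)²/16) = 1/(17650 + (1/16)*251²) = 1/(17650 + (1/16)*63001) = 1/(17650 + 63001/16) = 1/(345401/16) = 16/345401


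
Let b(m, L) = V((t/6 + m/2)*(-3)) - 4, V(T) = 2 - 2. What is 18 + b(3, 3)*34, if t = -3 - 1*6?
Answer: -118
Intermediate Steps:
t = -9 (t = -3 - 6 = -9)
V(T) = 0
b(m, L) = -4 (b(m, L) = 0 - 4 = -4)
18 + b(3, 3)*34 = 18 - 4*34 = 18 - 136 = -118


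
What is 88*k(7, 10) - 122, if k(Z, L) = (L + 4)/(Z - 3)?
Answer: 186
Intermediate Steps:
k(Z, L) = (4 + L)/(-3 + Z)
88*k(7, 10) - 122 = 88*((4 + 10)/(-3 + 7)) - 122 = 88*(14/4) - 122 = 88*((¼)*14) - 122 = 88*(7/2) - 122 = 308 - 122 = 186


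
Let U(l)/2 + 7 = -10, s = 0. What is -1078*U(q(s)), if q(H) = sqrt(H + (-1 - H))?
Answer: 36652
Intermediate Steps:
q(H) = I (q(H) = sqrt(-1) = I)
U(l) = -34 (U(l) = -14 + 2*(-10) = -14 - 20 = -34)
-1078*U(q(s)) = -1078*(-34) = 36652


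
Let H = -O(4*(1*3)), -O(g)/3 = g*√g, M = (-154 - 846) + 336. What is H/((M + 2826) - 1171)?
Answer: 72*√3/991 ≈ 0.12584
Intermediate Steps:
M = -664 (M = -1000 + 336 = -664)
O(g) = -3*g^(3/2) (O(g) = -3*g*√g = -3*g^(3/2))
H = 72*√3 (H = -(-3)*(4*(1*3))^(3/2) = -(-3)*(4*3)^(3/2) = -(-3)*12^(3/2) = -(-3)*24*√3 = -(-72)*√3 = 72*√3 ≈ 124.71)
H/((M + 2826) - 1171) = (72*√3)/((-664 + 2826) - 1171) = (72*√3)/(2162 - 1171) = (72*√3)/991 = (72*√3)*(1/991) = 72*√3/991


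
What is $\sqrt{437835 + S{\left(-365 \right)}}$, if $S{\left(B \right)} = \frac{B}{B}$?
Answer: $2 \sqrt{109459} \approx 661.69$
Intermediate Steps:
$S{\left(B \right)} = 1$
$\sqrt{437835 + S{\left(-365 \right)}} = \sqrt{437835 + 1} = \sqrt{437836} = 2 \sqrt{109459}$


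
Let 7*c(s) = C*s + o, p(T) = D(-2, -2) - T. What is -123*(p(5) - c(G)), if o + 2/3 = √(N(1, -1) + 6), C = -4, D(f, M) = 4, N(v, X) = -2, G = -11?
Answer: 6437/7 ≈ 919.57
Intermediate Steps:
p(T) = 4 - T
o = 4/3 (o = -⅔ + √(-2 + 6) = -⅔ + √4 = -⅔ + 2 = 4/3 ≈ 1.3333)
c(s) = 4/21 - 4*s/7 (c(s) = (-4*s + 4/3)/7 = (4/3 - 4*s)/7 = 4/21 - 4*s/7)
-123*(p(5) - c(G)) = -123*((4 - 1*5) - (4/21 - 4/7*(-11))) = -123*((4 - 5) - (4/21 + 44/7)) = -123*(-1 - 1*136/21) = -123*(-1 - 136/21) = -123*(-157/21) = 6437/7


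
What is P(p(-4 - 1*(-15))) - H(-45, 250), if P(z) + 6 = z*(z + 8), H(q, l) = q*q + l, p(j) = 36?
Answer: -697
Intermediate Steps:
H(q, l) = l + q² (H(q, l) = q² + l = l + q²)
P(z) = -6 + z*(8 + z) (P(z) = -6 + z*(z + 8) = -6 + z*(8 + z))
P(p(-4 - 1*(-15))) - H(-45, 250) = (-6 + 36² + 8*36) - (250 + (-45)²) = (-6 + 1296 + 288) - (250 + 2025) = 1578 - 1*2275 = 1578 - 2275 = -697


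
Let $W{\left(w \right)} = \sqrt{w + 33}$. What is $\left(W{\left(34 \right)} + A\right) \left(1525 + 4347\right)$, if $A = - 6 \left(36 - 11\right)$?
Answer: $-880800 + 5872 \sqrt{67} \approx -8.3274 \cdot 10^{5}$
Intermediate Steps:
$A = -150$ ($A = \left(-6\right) 25 = -150$)
$W{\left(w \right)} = \sqrt{33 + w}$
$\left(W{\left(34 \right)} + A\right) \left(1525 + 4347\right) = \left(\sqrt{33 + 34} - 150\right) \left(1525 + 4347\right) = \left(\sqrt{67} - 150\right) 5872 = \left(-150 + \sqrt{67}\right) 5872 = -880800 + 5872 \sqrt{67}$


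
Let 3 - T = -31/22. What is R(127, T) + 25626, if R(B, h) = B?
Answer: 25753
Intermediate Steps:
T = 97/22 (T = 3 - (-31)/22 = 3 - 1*(-31/22) = 3 + 31/22 = 97/22 ≈ 4.4091)
R(127, T) + 25626 = 127 + 25626 = 25753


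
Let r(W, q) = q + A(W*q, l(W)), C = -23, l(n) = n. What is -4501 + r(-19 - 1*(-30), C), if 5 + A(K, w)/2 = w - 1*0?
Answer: -4512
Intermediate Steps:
A(K, w) = -10 + 2*w (A(K, w) = -10 + 2*(w - 1*0) = -10 + 2*(w + 0) = -10 + 2*w)
r(W, q) = -10 + q + 2*W (r(W, q) = q + (-10 + 2*W) = -10 + q + 2*W)
-4501 + r(-19 - 1*(-30), C) = -4501 + (-10 - 23 + 2*(-19 - 1*(-30))) = -4501 + (-10 - 23 + 2*(-19 + 30)) = -4501 + (-10 - 23 + 2*11) = -4501 + (-10 - 23 + 22) = -4501 - 11 = -4512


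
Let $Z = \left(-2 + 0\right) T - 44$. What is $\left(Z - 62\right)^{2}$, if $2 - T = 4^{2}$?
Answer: $6084$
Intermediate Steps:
$T = -14$ ($T = 2 - 4^{2} = 2 - 16 = -14$)
$Z = -16$ ($Z = \left(-2 + 0\right) \left(-14\right) - 44 = \left(-2\right) \left(-14\right) - 44 = 28 - 44 = -16$)
$\left(Z - 62\right)^{2} = \left(-16 - 62\right)^{2} = \left(-78\right)^{2} = 6084$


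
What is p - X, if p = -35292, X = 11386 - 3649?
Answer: -43029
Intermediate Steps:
X = 7737
p - X = -35292 - 1*7737 = -35292 - 7737 = -43029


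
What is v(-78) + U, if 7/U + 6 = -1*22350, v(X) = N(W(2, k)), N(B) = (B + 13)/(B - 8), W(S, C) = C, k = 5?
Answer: -134143/22356 ≈ -6.0003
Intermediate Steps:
N(B) = (13 + B)/(-8 + B)
v(X) = -6 (v(X) = (13 + 5)/(-8 + 5) = 18/(-3) = -⅓*18 = -6)
U = -7/22356 (U = 7/(-6 - 1*22350) = 7/(-6 - 22350) = 7/(-22356) = 7*(-1/22356) = -7/22356 ≈ -0.00031311)
v(-78) + U = -6 - 7/22356 = -134143/22356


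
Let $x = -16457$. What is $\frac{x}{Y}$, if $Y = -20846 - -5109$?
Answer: $\frac{16457}{15737} \approx 1.0458$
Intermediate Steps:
$Y = -15737$ ($Y = -20846 + 5109 = -15737$)
$\frac{x}{Y} = - \frac{16457}{-15737} = \left(-16457\right) \left(- \frac{1}{15737}\right) = \frac{16457}{15737}$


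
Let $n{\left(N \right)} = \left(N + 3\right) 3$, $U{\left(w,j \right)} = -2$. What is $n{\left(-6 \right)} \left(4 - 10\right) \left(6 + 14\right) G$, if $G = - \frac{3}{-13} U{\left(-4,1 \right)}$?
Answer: $- \frac{6480}{13} \approx -498.46$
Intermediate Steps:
$n{\left(N \right)} = 9 + 3 N$ ($n{\left(N \right)} = \left(3 + N\right) 3 = 9 + 3 N$)
$G = - \frac{6}{13}$ ($G = - \frac{3}{-13} \left(-2\right) = \left(-3\right) \left(- \frac{1}{13}\right) \left(-2\right) = \frac{3}{13} \left(-2\right) = - \frac{6}{13} \approx -0.46154$)
$n{\left(-6 \right)} \left(4 - 10\right) \left(6 + 14\right) G = \left(9 + 3 \left(-6\right)\right) \left(4 - 10\right) \left(6 + 14\right) \left(- \frac{6}{13}\right) = \left(9 - 18\right) \left(\left(-6\right) 20\right) \left(- \frac{6}{13}\right) = \left(-9\right) \left(-120\right) \left(- \frac{6}{13}\right) = 1080 \left(- \frac{6}{13}\right) = - \frac{6480}{13}$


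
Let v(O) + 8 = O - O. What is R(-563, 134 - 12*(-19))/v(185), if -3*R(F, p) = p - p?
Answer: 0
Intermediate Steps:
v(O) = -8 (v(O) = -8 + (O - O) = -8 + 0 = -8)
R(F, p) = 0 (R(F, p) = -(p - p)/3 = -⅓*0 = 0)
R(-563, 134 - 12*(-19))/v(185) = 0/(-8) = 0*(-⅛) = 0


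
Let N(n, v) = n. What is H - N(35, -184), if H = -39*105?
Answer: -4130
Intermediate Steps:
H = -4095
H - N(35, -184) = -4095 - 1*35 = -4095 - 35 = -4130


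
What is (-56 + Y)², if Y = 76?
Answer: 400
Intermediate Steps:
(-56 + Y)² = (-56 + 76)² = 20² = 400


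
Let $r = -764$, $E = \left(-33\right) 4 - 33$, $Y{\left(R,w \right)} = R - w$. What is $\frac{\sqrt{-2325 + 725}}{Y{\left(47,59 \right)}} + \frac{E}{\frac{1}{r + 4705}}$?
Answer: $-650265 - \frac{10 i}{3} \approx -6.5027 \cdot 10^{5} - 3.3333 i$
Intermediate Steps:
$E = -165$ ($E = -132 - 33 = -165$)
$\frac{\sqrt{-2325 + 725}}{Y{\left(47,59 \right)}} + \frac{E}{\frac{1}{r + 4705}} = \frac{\sqrt{-2325 + 725}}{47 - 59} - \frac{165}{\frac{1}{-764 + 4705}} = \frac{\sqrt{-1600}}{47 - 59} - \frac{165}{\frac{1}{3941}} = \frac{40 i}{-12} - 165 \frac{1}{\frac{1}{3941}} = 40 i \left(- \frac{1}{12}\right) - 650265 = - \frac{10 i}{3} - 650265 = -650265 - \frac{10 i}{3}$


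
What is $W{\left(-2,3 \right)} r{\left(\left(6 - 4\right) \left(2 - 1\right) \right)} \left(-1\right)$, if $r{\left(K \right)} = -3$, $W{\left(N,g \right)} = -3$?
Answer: $-9$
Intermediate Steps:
$W{\left(-2,3 \right)} r{\left(\left(6 - 4\right) \left(2 - 1\right) \right)} \left(-1\right) = \left(-3\right) \left(-3\right) \left(-1\right) = 9 \left(-1\right) = -9$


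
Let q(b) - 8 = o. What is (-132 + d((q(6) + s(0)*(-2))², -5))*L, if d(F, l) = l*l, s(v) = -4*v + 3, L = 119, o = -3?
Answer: -12733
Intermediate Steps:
q(b) = 5 (q(b) = 8 - 3 = 5)
s(v) = 3 - 4*v
d(F, l) = l²
(-132 + d((q(6) + s(0)*(-2))², -5))*L = (-132 + (-5)²)*119 = (-132 + 25)*119 = -107*119 = -12733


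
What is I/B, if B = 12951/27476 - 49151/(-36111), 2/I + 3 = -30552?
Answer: -661457224/18517821460845 ≈ -3.5720e-5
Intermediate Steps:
I = -2/30555 (I = 2/(-3 - 30552) = 2/(-30555) = 2*(-1/30555) = -2/30555 ≈ -6.5456e-5)
B = 1818146437/992185836 (B = 12951*(1/27476) - 49151*(-1/36111) = 12951/27476 + 49151/36111 = 1818146437/992185836 ≈ 1.8325)
I/B = -2/(30555*1818146437/992185836) = -2/30555*992185836/1818146437 = -661457224/18517821460845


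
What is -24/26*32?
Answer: -384/13 ≈ -29.538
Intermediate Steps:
-24/26*32 = -24*1/26*32 = -12/13*32 = -384/13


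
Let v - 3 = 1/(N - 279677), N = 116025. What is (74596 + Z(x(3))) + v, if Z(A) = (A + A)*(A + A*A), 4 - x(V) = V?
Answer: 12208930155/163652 ≈ 74603.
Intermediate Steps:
x(V) = 4 - V
v = 490955/163652 (v = 3 + 1/(116025 - 279677) = 3 + 1/(-163652) = 3 - 1/163652 = 490955/163652 ≈ 3.0000)
Z(A) = 2*A*(A + A²) (Z(A) = (2*A)*(A + A²) = 2*A*(A + A²))
(74596 + Z(x(3))) + v = (74596 + 2*(4 - 1*3)²*(1 + (4 - 1*3))) + 490955/163652 = (74596 + 2*(4 - 3)²*(1 + (4 - 3))) + 490955/163652 = (74596 + 2*1²*(1 + 1)) + 490955/163652 = (74596 + 2*1*2) + 490955/163652 = (74596 + 4) + 490955/163652 = 74600 + 490955/163652 = 12208930155/163652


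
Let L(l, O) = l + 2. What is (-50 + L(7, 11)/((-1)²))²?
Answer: 1681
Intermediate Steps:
L(l, O) = 2 + l
(-50 + L(7, 11)/((-1)²))² = (-50 + (2 + 7)/((-1)²))² = (-50 + 9/1)² = (-50 + 9*1)² = (-50 + 9)² = (-41)² = 1681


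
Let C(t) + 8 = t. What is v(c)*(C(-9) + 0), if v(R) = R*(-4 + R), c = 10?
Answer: -1020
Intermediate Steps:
C(t) = -8 + t
v(c)*(C(-9) + 0) = (10*(-4 + 10))*((-8 - 9) + 0) = (10*6)*(-17 + 0) = 60*(-17) = -1020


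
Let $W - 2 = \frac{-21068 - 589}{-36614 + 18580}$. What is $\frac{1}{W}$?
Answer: $\frac{18034}{57725} \approx 0.31241$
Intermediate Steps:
$W = \frac{57725}{18034}$ ($W = 2 + \frac{-21068 - 589}{-36614 + 18580} = 2 + \frac{-21068 - 589}{-18034} = 2 - - \frac{21657}{18034} = 2 + \frac{21657}{18034} = \frac{57725}{18034} \approx 3.2009$)
$\frac{1}{W} = \frac{1}{\frac{57725}{18034}} = \frac{18034}{57725}$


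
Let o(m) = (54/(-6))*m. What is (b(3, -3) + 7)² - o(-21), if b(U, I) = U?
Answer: -89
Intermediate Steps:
o(m) = -9*m (o(m) = (54*(-⅙))*m = -9*m)
(b(3, -3) + 7)² - o(-21) = (3 + 7)² - (-9)*(-21) = 10² - 1*189 = 100 - 189 = -89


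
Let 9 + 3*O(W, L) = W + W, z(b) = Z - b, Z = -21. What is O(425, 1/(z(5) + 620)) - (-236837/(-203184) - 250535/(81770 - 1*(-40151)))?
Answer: 6966557774971/24772396464 ≈ 281.22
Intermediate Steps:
z(b) = -21 - b
O(W, L) = -3 + 2*W/3 (O(W, L) = -3 + (W + W)/3 = -3 + (2*W)/3 = -3 + 2*W/3)
O(425, 1/(z(5) + 620)) - (-236837/(-203184) - 250535/(81770 - 1*(-40151))) = (-3 + (2/3)*425) - (-236837/(-203184) - 250535/(81770 - 1*(-40151))) = (-3 + 850/3) - (-236837*(-1/203184) - 250535/(81770 + 40151)) = 841/3 - (236837/203184 - 250535/121921) = 841/3 - 1*(-22029299563/24772396464) = 841/3 + 22029299563/24772396464 = 6966557774971/24772396464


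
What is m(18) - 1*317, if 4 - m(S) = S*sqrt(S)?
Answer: -313 - 54*sqrt(2) ≈ -389.37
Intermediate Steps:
m(S) = 4 - S**(3/2) (m(S) = 4 - S*sqrt(S) = 4 - S**(3/2))
m(18) - 1*317 = (4 - 18**(3/2)) - 1*317 = (4 - 54*sqrt(2)) - 317 = -313 - 54*sqrt(2)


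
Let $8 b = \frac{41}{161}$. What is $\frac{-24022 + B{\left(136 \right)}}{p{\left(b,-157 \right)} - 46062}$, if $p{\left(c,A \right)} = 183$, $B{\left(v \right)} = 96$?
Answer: $\frac{23926}{45879} \approx 0.5215$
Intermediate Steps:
$b = \frac{41}{1288}$ ($b = \frac{41 \cdot \frac{1}{161}}{8} = \frac{1}{8} \cdot \frac{41}{161} = \frac{41}{1288} \approx 0.031832$)
$\frac{-24022 + B{\left(136 \right)}}{p{\left(b,-157 \right)} - 46062} = \frac{-24022 + 96}{183 - 46062} = - \frac{23926}{-45879} = \left(-23926\right) \left(- \frac{1}{45879}\right) = \frac{23926}{45879}$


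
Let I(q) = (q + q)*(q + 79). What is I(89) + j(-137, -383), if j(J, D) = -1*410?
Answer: 29494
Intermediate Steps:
j(J, D) = -410
I(q) = 2*q*(79 + q) (I(q) = (2*q)*(79 + q) = 2*q*(79 + q))
I(89) + j(-137, -383) = 2*89*(79 + 89) - 410 = 2*89*168 - 410 = 29904 - 410 = 29494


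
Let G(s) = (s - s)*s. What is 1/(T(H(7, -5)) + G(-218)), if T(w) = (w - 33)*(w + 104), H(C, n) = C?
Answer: -1/2886 ≈ -0.00034650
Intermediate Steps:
G(s) = 0 (G(s) = 0*s = 0)
T(w) = (-33 + w)*(104 + w)
1/(T(H(7, -5)) + G(-218)) = 1/((-3432 + 7² + 71*7) + 0) = 1/((-3432 + 49 + 497) + 0) = 1/(-2886 + 0) = 1/(-2886) = -1/2886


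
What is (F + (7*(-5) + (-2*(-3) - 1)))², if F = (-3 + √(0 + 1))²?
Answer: 676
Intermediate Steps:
F = 4 (F = (-3 + √1)² = (-3 + 1)² = (-2)² = 4)
(F + (7*(-5) + (-2*(-3) - 1)))² = (4 + (7*(-5) + (-2*(-3) - 1)))² = (4 + (-35 + (6 - 1)))² = (4 + (-35 + 5))² = (4 - 30)² = (-26)² = 676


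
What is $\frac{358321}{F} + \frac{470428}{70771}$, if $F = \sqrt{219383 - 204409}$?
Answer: $\frac{470428}{70771} + \frac{358321 \sqrt{14974}}{14974} \approx 2934.9$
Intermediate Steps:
$F = \sqrt{14974} \approx 122.37$
$\frac{358321}{F} + \frac{470428}{70771} = \frac{358321}{\sqrt{14974}} + \frac{470428}{70771} = 358321 \frac{\sqrt{14974}}{14974} + 470428 \cdot \frac{1}{70771} = \frac{358321 \sqrt{14974}}{14974} + \frac{470428}{70771} = \frac{470428}{70771} + \frac{358321 \sqrt{14974}}{14974}$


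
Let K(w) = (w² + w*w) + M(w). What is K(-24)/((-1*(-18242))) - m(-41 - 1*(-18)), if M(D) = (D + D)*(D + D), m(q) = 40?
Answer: -363112/9121 ≈ -39.811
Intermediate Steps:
M(D) = 4*D² (M(D) = (2*D)*(2*D) = 4*D²)
K(w) = 6*w² (K(w) = (w² + w*w) + 4*w² = (w² + w²) + 4*w² = 2*w² + 4*w² = 6*w²)
K(-24)/((-1*(-18242))) - m(-41 - 1*(-18)) = (6*(-24)²)/((-1*(-18242))) - 1*40 = (6*576)/18242 - 40 = 3456*(1/18242) - 40 = 1728/9121 - 40 = -363112/9121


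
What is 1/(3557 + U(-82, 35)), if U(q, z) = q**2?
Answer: 1/10281 ≈ 9.7267e-5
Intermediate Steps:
1/(3557 + U(-82, 35)) = 1/(3557 + (-82)**2) = 1/(3557 + 6724) = 1/10281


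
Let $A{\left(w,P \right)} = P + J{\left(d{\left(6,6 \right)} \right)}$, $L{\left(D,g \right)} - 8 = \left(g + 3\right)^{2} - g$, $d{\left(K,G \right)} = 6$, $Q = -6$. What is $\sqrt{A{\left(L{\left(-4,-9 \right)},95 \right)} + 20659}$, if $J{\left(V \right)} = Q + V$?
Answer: $3 \sqrt{2306} \approx 144.06$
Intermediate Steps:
$J{\left(V \right)} = -6 + V$
$L{\left(D,g \right)} = 8 + \left(3 + g\right)^{2} - g$ ($L{\left(D,g \right)} = 8 - \left(g - \left(g + 3\right)^{2}\right) = 8 - \left(g - \left(3 + g\right)^{2}\right) = 8 + \left(3 + g\right)^{2} - g$)
$A{\left(w,P \right)} = P$ ($A{\left(w,P \right)} = P + \left(-6 + 6\right) = P + 0 = P$)
$\sqrt{A{\left(L{\left(-4,-9 \right)},95 \right)} + 20659} = \sqrt{95 + 20659} = \sqrt{20754} = 3 \sqrt{2306}$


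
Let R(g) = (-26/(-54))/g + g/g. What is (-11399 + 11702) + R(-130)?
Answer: 82079/270 ≈ 304.00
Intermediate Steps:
R(g) = 1 + 13/(27*g) (R(g) = (-26*(-1/54))/g + 1 = 13/(27*g) + 1 = 1 + 13/(27*g))
(-11399 + 11702) + R(-130) = (-11399 + 11702) + (13/27 - 130)/(-130) = 303 - 1/130*(-3497/27) = 303 + 269/270 = 82079/270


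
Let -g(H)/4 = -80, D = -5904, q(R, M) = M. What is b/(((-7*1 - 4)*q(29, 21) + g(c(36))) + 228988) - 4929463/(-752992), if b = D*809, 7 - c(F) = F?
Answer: -274146244629/19165905376 ≈ -14.304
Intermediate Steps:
c(F) = 7 - F
b = -4776336 (b = -5904*809 = -4776336)
g(H) = 320 (g(H) = -4*(-80) = 320)
b/(((-7*1 - 4)*q(29, 21) + g(c(36))) + 228988) - 4929463/(-752992) = -4776336/(((-7*1 - 4)*21 + 320) + 228988) - 4929463/(-752992) = -4776336/(((-7 - 4)*21 + 320) + 228988) - 4929463*(-1/752992) = -4776336/((-11*21 + 320) + 228988) + 4929463/752992 = -4776336/((-231 + 320) + 228988) + 4929463/752992 = -4776336/(89 + 228988) + 4929463/752992 = -4776336/229077 + 4929463/752992 = -4776336*1/229077 + 4929463/752992 = -530704/25453 + 4929463/752992 = -274146244629/19165905376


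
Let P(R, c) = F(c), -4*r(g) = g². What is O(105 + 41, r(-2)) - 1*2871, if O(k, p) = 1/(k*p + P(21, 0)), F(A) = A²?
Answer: -419167/146 ≈ -2871.0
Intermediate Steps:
r(g) = -g²/4
P(R, c) = c²
O(k, p) = 1/(k*p) (O(k, p) = 1/(k*p + 0²) = 1/(k*p + 0) = 1/(k*p))
O(105 + 41, r(-2)) - 1*2871 = 1/((105 + 41)*((-¼*(-2)²))) - 1*2871 = 1/(146*((-¼*4))) - 2871 = (1/146)/(-1) - 2871 = (1/146)*(-1) - 2871 = -1/146 - 2871 = -419167/146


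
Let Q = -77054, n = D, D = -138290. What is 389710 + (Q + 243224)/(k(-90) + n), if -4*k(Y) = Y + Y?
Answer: 10775058556/27649 ≈ 3.8971e+5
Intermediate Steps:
k(Y) = -Y/2 (k(Y) = -(Y + Y)/4 = -Y/2)
n = -138290
389710 + (Q + 243224)/(k(-90) + n) = 389710 + (-77054 + 243224)/(-½*(-90) - 138290) = 389710 + 166170/(45 - 138290) = 389710 + 166170/(-138245) = 389710 + 166170*(-1/138245) = 389710 - 33234/27649 = 10775058556/27649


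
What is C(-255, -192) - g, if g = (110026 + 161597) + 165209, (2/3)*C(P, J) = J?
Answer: -437120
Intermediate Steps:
C(P, J) = 3*J/2
g = 436832 (g = 271623 + 165209 = 436832)
C(-255, -192) - g = (3/2)*(-192) - 1*436832 = -288 - 436832 = -437120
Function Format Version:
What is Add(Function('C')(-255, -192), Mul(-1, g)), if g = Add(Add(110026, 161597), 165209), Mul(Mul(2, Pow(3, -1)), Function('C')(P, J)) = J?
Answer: -437120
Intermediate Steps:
Function('C')(P, J) = Mul(Rational(3, 2), J)
g = 436832 (g = Add(271623, 165209) = 436832)
Add(Function('C')(-255, -192), Mul(-1, g)) = Add(Mul(Rational(3, 2), -192), Mul(-1, 436832)) = Add(-288, -436832) = -437120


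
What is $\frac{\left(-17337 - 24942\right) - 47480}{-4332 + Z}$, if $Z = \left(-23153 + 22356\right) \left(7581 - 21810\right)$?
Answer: $- \frac{89759}{11336181} \approx -0.0079179$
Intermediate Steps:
$Z = 11340513$ ($Z = \left(-797\right) \left(-14229\right) = 11340513$)
$\frac{\left(-17337 - 24942\right) - 47480}{-4332 + Z} = \frac{\left(-17337 - 24942\right) - 47480}{-4332 + 11340513} = \frac{-42279 - 47480}{11336181} = \left(-89759\right) \frac{1}{11336181} = - \frac{89759}{11336181}$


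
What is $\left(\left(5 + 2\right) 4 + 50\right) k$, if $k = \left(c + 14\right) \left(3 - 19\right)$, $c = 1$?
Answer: $-18720$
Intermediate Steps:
$k = -240$ ($k = \left(1 + 14\right) \left(3 - 19\right) = 15 \left(-16\right) = -240$)
$\left(\left(5 + 2\right) 4 + 50\right) k = \left(\left(5 + 2\right) 4 + 50\right) \left(-240\right) = \left(7 \cdot 4 + 50\right) \left(-240\right) = \left(28 + 50\right) \left(-240\right) = 78 \left(-240\right) = -18720$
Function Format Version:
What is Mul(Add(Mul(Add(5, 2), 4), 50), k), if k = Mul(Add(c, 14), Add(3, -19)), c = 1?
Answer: -18720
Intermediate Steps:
k = -240 (k = Mul(Add(1, 14), Add(3, -19)) = Mul(15, -16) = -240)
Mul(Add(Mul(Add(5, 2), 4), 50), k) = Mul(Add(Mul(Add(5, 2), 4), 50), -240) = Mul(Add(Mul(7, 4), 50), -240) = Mul(Add(28, 50), -240) = Mul(78, -240) = -18720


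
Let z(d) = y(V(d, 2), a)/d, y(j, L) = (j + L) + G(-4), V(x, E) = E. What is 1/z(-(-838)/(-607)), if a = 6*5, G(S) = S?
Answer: -419/8498 ≈ -0.049306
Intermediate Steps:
a = 30
y(j, L) = -4 + L + j (y(j, L) = (j + L) - 4 = (L + j) - 4 = -4 + L + j)
z(d) = 28/d (z(d) = (-4 + 30 + 2)/d = 28/d)
1/z(-(-838)/(-607)) = 1/(28/((-(-838)/(-607)))) = 1/(28/((-(-838)*(-1)/607))) = 1/(28/((-1*838/607))) = 1/(28/(-838/607)) = 1/(28*(-607/838)) = 1/(-8498/419) = -419/8498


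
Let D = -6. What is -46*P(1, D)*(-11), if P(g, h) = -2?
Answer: -1012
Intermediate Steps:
-46*P(1, D)*(-11) = -46*(-2)*(-11) = 92*(-11) = -1012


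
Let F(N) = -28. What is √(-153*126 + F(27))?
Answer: 7*I*√394 ≈ 138.95*I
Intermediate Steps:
√(-153*126 + F(27)) = √(-153*126 - 28) = √(-19278 - 28) = √(-19306) = 7*I*√394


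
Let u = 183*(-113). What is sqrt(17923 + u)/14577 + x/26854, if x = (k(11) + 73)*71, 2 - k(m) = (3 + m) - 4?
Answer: 4615/26854 + 2*I*sqrt(689)/14577 ≈ 0.17186 + 0.0036014*I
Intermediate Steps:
k(m) = 3 - m (k(m) = 2 - ((3 + m) - 4) = 2 - (-1 + m) = 2 + (1 - m) = 3 - m)
u = -20679
x = 4615 (x = ((3 - 1*11) + 73)*71 = ((3 - 11) + 73)*71 = (-8 + 73)*71 = 65*71 = 4615)
sqrt(17923 + u)/14577 + x/26854 = sqrt(17923 - 20679)/14577 + 4615/26854 = sqrt(-2756)*(1/14577) + 4615*(1/26854) = (2*I*sqrt(689))*(1/14577) + 4615/26854 = 2*I*sqrt(689)/14577 + 4615/26854 = 4615/26854 + 2*I*sqrt(689)/14577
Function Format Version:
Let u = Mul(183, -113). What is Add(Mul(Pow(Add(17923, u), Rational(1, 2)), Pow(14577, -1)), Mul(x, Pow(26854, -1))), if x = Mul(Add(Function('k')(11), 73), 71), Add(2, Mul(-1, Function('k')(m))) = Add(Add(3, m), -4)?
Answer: Add(Rational(4615, 26854), Mul(Rational(2, 14577), I, Pow(689, Rational(1, 2)))) ≈ Add(0.17186, Mul(0.0036014, I))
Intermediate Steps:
Function('k')(m) = Add(3, Mul(-1, m)) (Function('k')(m) = Add(2, Mul(-1, Add(Add(3, m), -4))) = Add(2, Mul(-1, Add(-1, m))) = Add(2, Add(1, Mul(-1, m))) = Add(3, Mul(-1, m)))
u = -20679
x = 4615 (x = Mul(Add(Add(3, Mul(-1, 11)), 73), 71) = Mul(Add(Add(3, -11), 73), 71) = Mul(Add(-8, 73), 71) = Mul(65, 71) = 4615)
Add(Mul(Pow(Add(17923, u), Rational(1, 2)), Pow(14577, -1)), Mul(x, Pow(26854, -1))) = Add(Mul(Pow(Add(17923, -20679), Rational(1, 2)), Pow(14577, -1)), Mul(4615, Pow(26854, -1))) = Add(Mul(Pow(-2756, Rational(1, 2)), Rational(1, 14577)), Mul(4615, Rational(1, 26854))) = Add(Mul(Mul(2, I, Pow(689, Rational(1, 2))), Rational(1, 14577)), Rational(4615, 26854)) = Add(Mul(Rational(2, 14577), I, Pow(689, Rational(1, 2))), Rational(4615, 26854)) = Add(Rational(4615, 26854), Mul(Rational(2, 14577), I, Pow(689, Rational(1, 2))))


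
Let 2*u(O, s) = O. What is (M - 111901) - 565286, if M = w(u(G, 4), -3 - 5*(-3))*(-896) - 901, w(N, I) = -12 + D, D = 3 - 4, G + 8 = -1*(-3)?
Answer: -666440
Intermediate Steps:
G = -5 (G = -8 - 1*(-3) = -8 + 3 = -5)
D = -1
u(O, s) = O/2
w(N, I) = -13 (w(N, I) = -12 - 1 = -13)
M = 10747 (M = -13*(-896) - 901 = 11648 - 901 = 10747)
(M - 111901) - 565286 = (10747 - 111901) - 565286 = -101154 - 565286 = -666440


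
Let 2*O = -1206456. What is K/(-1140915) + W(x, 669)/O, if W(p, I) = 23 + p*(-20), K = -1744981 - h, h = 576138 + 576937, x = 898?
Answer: 589551039041/229410624540 ≈ 2.5699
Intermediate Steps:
h = 1153075
K = -2898056 (K = -1744981 - 1*1153075 = -1744981 - 1153075 = -2898056)
O = -603228 (O = (½)*(-1206456) = -603228)
W(p, I) = 23 - 20*p
K/(-1140915) + W(x, 669)/O = -2898056/(-1140915) + (23 - 20*898)/(-603228) = -2898056*(-1/1140915) + (23 - 17960)*(-1/603228) = 2898056/1140915 - 17937*(-1/603228) = 2898056/1140915 + 5979/201076 = 589551039041/229410624540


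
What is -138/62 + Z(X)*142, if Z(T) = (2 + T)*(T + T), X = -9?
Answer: 554583/31 ≈ 17890.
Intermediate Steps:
Z(T) = 2*T*(2 + T) (Z(T) = (2 + T)*(2*T) = 2*T*(2 + T))
-138/62 + Z(X)*142 = -138/62 + (2*(-9)*(2 - 9))*142 = -138*1/62 + (2*(-9)*(-7))*142 = -69/31 + 126*142 = -69/31 + 17892 = 554583/31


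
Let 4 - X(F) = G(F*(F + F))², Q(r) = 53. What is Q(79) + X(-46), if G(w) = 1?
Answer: 56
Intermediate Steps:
X(F) = 3 (X(F) = 4 - 1*1² = 4 - 1*1 = 4 - 1 = 3)
Q(79) + X(-46) = 53 + 3 = 56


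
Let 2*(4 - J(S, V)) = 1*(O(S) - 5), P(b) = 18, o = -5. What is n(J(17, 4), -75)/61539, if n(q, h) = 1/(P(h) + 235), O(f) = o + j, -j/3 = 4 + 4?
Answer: 1/15569367 ≈ 6.4229e-8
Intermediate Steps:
j = -24 (j = -3*(4 + 4) = -3*8 = -24)
O(f) = -29 (O(f) = -5 - 24 = -29)
J(S, V) = 21 (J(S, V) = 4 - (-29 - 5)/2 = 4 - (-34)/2 = 4 - ½*(-34) = 4 + 17 = 21)
n(q, h) = 1/253 (n(q, h) = 1/(18 + 235) = 1/253)
n(J(17, 4), -75)/61539 = (1/253)/61539 = (1/253)*(1/61539) = 1/15569367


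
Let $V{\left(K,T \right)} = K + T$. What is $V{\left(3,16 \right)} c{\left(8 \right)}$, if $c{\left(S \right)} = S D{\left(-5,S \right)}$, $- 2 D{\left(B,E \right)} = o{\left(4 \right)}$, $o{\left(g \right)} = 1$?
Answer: $-76$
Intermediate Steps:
$D{\left(B,E \right)} = - \frac{1}{2}$ ($D{\left(B,E \right)} = \left(- \frac{1}{2}\right) 1 = - \frac{1}{2}$)
$c{\left(S \right)} = - \frac{S}{2}$ ($c{\left(S \right)} = S \left(- \frac{1}{2}\right) = - \frac{S}{2}$)
$V{\left(3,16 \right)} c{\left(8 \right)} = \left(3 + 16\right) \left(\left(- \frac{1}{2}\right) 8\right) = 19 \left(-4\right) = -76$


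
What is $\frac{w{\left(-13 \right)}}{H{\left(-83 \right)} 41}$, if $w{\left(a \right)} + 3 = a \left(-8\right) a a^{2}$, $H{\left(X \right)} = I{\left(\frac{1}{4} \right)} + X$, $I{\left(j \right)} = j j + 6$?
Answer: $\frac{3655856}{50471} \approx 72.435$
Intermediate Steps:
$I{\left(j \right)} = 6 + j^{2}$ ($I{\left(j \right)} = j^{2} + 6 = 6 + j^{2}$)
$H{\left(X \right)} = \frac{97}{16} + X$ ($H{\left(X \right)} = \left(6 + \left(\frac{1}{4}\right)^{2}\right) + X = \left(6 + \frac{1}{16}\right) + X = \frac{97}{16} + X$)
$w{\left(a \right)} = -3 - 8 a^{4}$ ($w{\left(a \right)} = -3 + a \left(-8\right) a a^{2} = -3 + - 8 a a a^{2} = -3 + - 8 a^{2} a^{2} = -3 - 8 a^{4}$)
$\frac{w{\left(-13 \right)}}{H{\left(-83 \right)} 41} = \frac{-3 - 8 \left(-13\right)^{4}}{\left(\frac{97}{16} - 83\right) 41} = \frac{-3 - 228488}{\left(- \frac{1231}{16}\right) 41} = \frac{-3 - 228488}{- \frac{50471}{16}} = \left(-228491\right) \left(- \frac{16}{50471}\right) = \frac{3655856}{50471}$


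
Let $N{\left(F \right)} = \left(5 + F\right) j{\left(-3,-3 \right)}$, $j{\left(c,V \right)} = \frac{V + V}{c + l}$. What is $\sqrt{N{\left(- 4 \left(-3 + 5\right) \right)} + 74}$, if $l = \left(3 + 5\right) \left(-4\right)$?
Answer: $\frac{2 \sqrt{22505}}{35} \approx 8.5724$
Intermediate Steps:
$l = -32$ ($l = 8 \left(-4\right) = -32$)
$j{\left(c,V \right)} = \frac{2 V}{-32 + c}$ ($j{\left(c,V \right)} = \frac{V + V}{c - 32} = \frac{2 V}{-32 + c}$)
$N{\left(F \right)} = \frac{6}{7} + \frac{6 F}{35}$ ($N{\left(F \right)} = \left(5 + F\right) 2 \left(-3\right) \frac{1}{-32 - 3} = \left(5 + F\right) 2 \left(-3\right) \frac{1}{-35} = \left(5 + F\right) 2 \left(-3\right) \left(- \frac{1}{35}\right) = \left(5 + F\right) \frac{6}{35} = \frac{6}{7} + \frac{6 F}{35}$)
$\sqrt{N{\left(- 4 \left(-3 + 5\right) \right)} + 74} = \sqrt{\left(\frac{6}{7} + \frac{6 \left(- 4 \left(-3 + 5\right)\right)}{35}\right) + 74} = \sqrt{\left(\frac{6}{7} + \frac{6 \left(\left(-4\right) 2\right)}{35}\right) + 74} = \sqrt{\left(\frac{6}{7} + \frac{6}{35} \left(-8\right)\right) + 74} = \sqrt{\left(\frac{6}{7} - \frac{48}{35}\right) + 74} = \sqrt{- \frac{18}{35} + 74} = \sqrt{\frac{2572}{35}} = \frac{2 \sqrt{22505}}{35}$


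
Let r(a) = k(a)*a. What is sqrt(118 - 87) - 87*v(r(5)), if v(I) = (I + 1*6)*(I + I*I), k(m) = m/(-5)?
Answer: -1740 + sqrt(31) ≈ -1734.4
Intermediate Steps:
k(m) = -m/5 (k(m) = m*(-1/5) = -m/5)
r(a) = -a**2/5 (r(a) = (-a/5)*a = -a**2/5)
v(I) = (6 + I)*(I + I**2) (v(I) = (I + 6)*(I + I**2) = (6 + I)*(I + I**2))
sqrt(118 - 87) - 87*v(r(5)) = sqrt(118 - 87) - 87*(-1/5*5**2)*(6 + (-1/5*5**2)**2 + 7*(-1/5*5**2)) = sqrt(31) - 87*(-1/5*25)*(6 + (-1/5*25)**2 + 7*(-1/5*25)) = sqrt(31) - (-435)*(6 + (-5)**2 + 7*(-5)) = sqrt(31) - (-435)*(6 + 25 - 35) = sqrt(31) - (-435)*(-4) = sqrt(31) - 87*20 = sqrt(31) - 1740 = -1740 + sqrt(31)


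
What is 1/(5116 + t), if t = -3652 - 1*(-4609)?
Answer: 1/6073 ≈ 0.00016466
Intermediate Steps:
t = 957 (t = -3652 + 4609 = 957)
1/(5116 + t) = 1/(5116 + 957) = 1/6073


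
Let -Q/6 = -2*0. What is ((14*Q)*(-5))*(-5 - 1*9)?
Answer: 0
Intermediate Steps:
Q = 0 (Q = -(-12)*0 = -6*0 = 0)
((14*Q)*(-5))*(-5 - 1*9) = ((14*0)*(-5))*(-5 - 1*9) = (0*(-5))*(-5 - 9) = 0*(-14) = 0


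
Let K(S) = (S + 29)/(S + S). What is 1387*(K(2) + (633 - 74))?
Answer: 3144329/4 ≈ 7.8608e+5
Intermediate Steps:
K(S) = (29 + S)/(2*S) (K(S) = (29 + S)/((2*S)) = (29 + S)*(1/(2*S)) = (29 + S)/(2*S))
1387*(K(2) + (633 - 74)) = 1387*((½)*(29 + 2)/2 + (633 - 74)) = 1387*((½)*(½)*31 + 559) = 1387*(31/4 + 559) = 1387*(2267/4) = 3144329/4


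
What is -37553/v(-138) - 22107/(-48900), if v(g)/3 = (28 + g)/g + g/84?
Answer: 197106696273/13317100 ≈ 14801.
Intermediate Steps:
v(g) = g/28 + 3*(28 + g)/g (v(g) = 3*((28 + g)/g + g/84) = 3*(g/84 + (28 + g)/g) = g/28 + 3*(28 + g)/g)
-37553/v(-138) - 22107/(-48900) = -37553/(3 + 84/(-138) + (1/28)*(-138)) - 22107/(-48900) = -37553/(3 + 84*(-1/138) - 69/14) - 22107*(-1/48900) = -37553/(3 - 14/23 - 69/14) + 7369/16300 = -37553/(-817/322) + 7369/16300 = -37553*(-322/817) + 7369/16300 = 12092066/817 + 7369/16300 = 197106696273/13317100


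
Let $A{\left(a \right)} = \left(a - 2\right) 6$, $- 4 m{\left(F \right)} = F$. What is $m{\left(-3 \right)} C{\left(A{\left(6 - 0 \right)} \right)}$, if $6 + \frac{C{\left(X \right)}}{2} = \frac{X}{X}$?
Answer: $- \frac{15}{2} \approx -7.5$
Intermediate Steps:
$m{\left(F \right)} = - \frac{F}{4}$
$A{\left(a \right)} = -12 + 6 a$ ($A{\left(a \right)} = \left(-2 + a\right) 6 = -12 + 6 a$)
$C{\left(X \right)} = -10$ ($C{\left(X \right)} = -12 + 2 \frac{X}{X} = -12 + 2 \cdot 1 = -12 + 2 = -10$)
$m{\left(-3 \right)} C{\left(A{\left(6 - 0 \right)} \right)} = \left(- \frac{1}{4}\right) \left(-3\right) \left(-10\right) = \frac{3}{4} \left(-10\right) = - \frac{15}{2}$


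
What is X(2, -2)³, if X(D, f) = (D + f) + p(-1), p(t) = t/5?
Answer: -1/125 ≈ -0.0080000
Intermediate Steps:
p(t) = t/5 (p(t) = t*(⅕) = t/5)
X(D, f) = -⅕ + D + f (X(D, f) = (D + f) + (⅕)*(-1) = (D + f) - ⅕ = -⅕ + D + f)
X(2, -2)³ = (-⅕ + 2 - 2)³ = (-⅕)³ = -1/125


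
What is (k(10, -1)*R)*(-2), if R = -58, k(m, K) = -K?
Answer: 116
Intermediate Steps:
(k(10, -1)*R)*(-2) = (-1*(-1)*(-58))*(-2) = (1*(-58))*(-2) = -58*(-2) = 116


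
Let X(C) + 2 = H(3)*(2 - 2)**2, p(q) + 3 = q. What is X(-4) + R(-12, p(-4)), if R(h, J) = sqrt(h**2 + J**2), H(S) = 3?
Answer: -2 + sqrt(193) ≈ 11.892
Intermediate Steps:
p(q) = -3 + q
X(C) = -2 (X(C) = -2 + 3*(2 - 2)**2 = -2 + 3*0**2 = -2 + 3*0 = -2 + 0 = -2)
R(h, J) = sqrt(J**2 + h**2)
X(-4) + R(-12, p(-4)) = -2 + sqrt((-3 - 4)**2 + (-12)**2) = -2 + sqrt((-7)**2 + 144) = -2 + sqrt(49 + 144) = -2 + sqrt(193)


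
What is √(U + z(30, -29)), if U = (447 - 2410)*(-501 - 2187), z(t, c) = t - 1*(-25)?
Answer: √5276599 ≈ 2297.1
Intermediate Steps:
z(t, c) = 25 + t (z(t, c) = t + 25 = 25 + t)
U = 5276544 (U = -1963*(-2688) = 5276544)
√(U + z(30, -29)) = √(5276544 + (25 + 30)) = √(5276544 + 55) = √5276599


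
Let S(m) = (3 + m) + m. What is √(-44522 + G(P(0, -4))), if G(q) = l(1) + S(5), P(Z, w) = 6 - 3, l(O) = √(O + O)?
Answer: √(-44509 + √2) ≈ 210.97*I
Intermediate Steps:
l(O) = √2*√O (l(O) = √(2*O) = √2*√O)
S(m) = 3 + 2*m
P(Z, w) = 3
G(q) = 13 + √2 (G(q) = √2*√1 + (3 + 2*5) = √2*1 + (3 + 10) = √2 + 13 = 13 + √2)
√(-44522 + G(P(0, -4))) = √(-44522 + (13 + √2)) = √(-44509 + √2)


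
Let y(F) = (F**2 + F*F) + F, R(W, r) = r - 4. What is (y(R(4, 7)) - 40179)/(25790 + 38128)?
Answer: -2231/3551 ≈ -0.62827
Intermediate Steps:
R(W, r) = -4 + r
y(F) = F + 2*F**2 (y(F) = (F**2 + F**2) + F = 2*F**2 + F = F + 2*F**2)
(y(R(4, 7)) - 40179)/(25790 + 38128) = ((-4 + 7)*(1 + 2*(-4 + 7)) - 40179)/(25790 + 38128) = (3*(1 + 2*3) - 40179)/63918 = (3*(1 + 6) - 40179)*(1/63918) = (3*7 - 40179)*(1/63918) = (21 - 40179)*(1/63918) = -40158*1/63918 = -2231/3551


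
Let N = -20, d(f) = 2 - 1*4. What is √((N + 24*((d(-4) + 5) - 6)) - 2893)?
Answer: I*√2985 ≈ 54.635*I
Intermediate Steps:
d(f) = -2 (d(f) = 2 - 4 = -2)
√((N + 24*((d(-4) + 5) - 6)) - 2893) = √((-20 + 24*((-2 + 5) - 6)) - 2893) = √((-20 + 24*(3 - 6)) - 2893) = √((-20 + 24*(-3)) - 2893) = √((-20 - 72) - 2893) = √(-92 - 2893) = √(-2985) = I*√2985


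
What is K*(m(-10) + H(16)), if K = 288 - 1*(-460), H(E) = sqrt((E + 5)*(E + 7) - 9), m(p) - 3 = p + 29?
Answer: 16456 + 748*sqrt(474) ≈ 32741.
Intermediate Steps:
m(p) = 32 + p (m(p) = 3 + (p + 29) = 3 + (29 + p) = 32 + p)
H(E) = sqrt(-9 + (5 + E)*(7 + E)) (H(E) = sqrt((5 + E)*(7 + E) - 9) = sqrt(-9 + (5 + E)*(7 + E)))
K = 748 (K = 288 + 460 = 748)
K*(m(-10) + H(16)) = 748*((32 - 10) + sqrt(26 + 16**2 + 12*16)) = 748*(22 + sqrt(26 + 256 + 192)) = 748*(22 + sqrt(474)) = 16456 + 748*sqrt(474)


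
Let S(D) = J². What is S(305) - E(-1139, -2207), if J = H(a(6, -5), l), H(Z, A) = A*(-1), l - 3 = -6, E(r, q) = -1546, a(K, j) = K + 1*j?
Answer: 1555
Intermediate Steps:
a(K, j) = K + j
l = -3 (l = 3 - 6 = -3)
H(Z, A) = -A
J = 3 (J = -1*(-3) = 3)
S(D) = 9 (S(D) = 3² = 9)
S(305) - E(-1139, -2207) = 9 - 1*(-1546) = 9 + 1546 = 1555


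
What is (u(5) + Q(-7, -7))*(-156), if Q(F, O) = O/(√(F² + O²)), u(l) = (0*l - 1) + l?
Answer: -624 + 78*√2 ≈ -513.69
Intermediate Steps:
u(l) = -1 + l (u(l) = (0 - 1) + l = -1 + l)
Q(F, O) = O/√(F² + O²)
(u(5) + Q(-7, -7))*(-156) = ((-1 + 5) - 7/√((-7)² + (-7)²))*(-156) = (4 - 7/√(49 + 49))*(-156) = (4 - √2/2)*(-156) = -624 + 78*√2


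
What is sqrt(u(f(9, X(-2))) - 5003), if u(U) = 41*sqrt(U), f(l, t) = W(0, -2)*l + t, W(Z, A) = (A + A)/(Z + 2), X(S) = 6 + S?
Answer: sqrt(-5003 + 41*I*sqrt(14)) ≈ 1.084 + 70.74*I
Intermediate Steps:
W(Z, A) = 2*A/(2 + Z) (W(Z, A) = (2*A)/(2 + Z) = 2*A/(2 + Z))
f(l, t) = t - 2*l (f(l, t) = (2*(-2)/(2 + 0))*l + t = (2*(-2)/2)*l + t = (2*(-2)*(1/2))*l + t = -2*l + t = t - 2*l)
sqrt(u(f(9, X(-2))) - 5003) = sqrt(41*sqrt((6 - 2) - 2*9) - 5003) = sqrt(41*sqrt(4 - 18) - 5003) = sqrt(41*sqrt(-14) - 5003) = sqrt(41*(I*sqrt(14)) - 5003) = sqrt(41*I*sqrt(14) - 5003) = sqrt(-5003 + 41*I*sqrt(14))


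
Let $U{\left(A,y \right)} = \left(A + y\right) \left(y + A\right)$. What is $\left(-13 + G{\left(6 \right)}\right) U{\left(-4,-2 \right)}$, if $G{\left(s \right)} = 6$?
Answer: $-252$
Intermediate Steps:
$U{\left(A,y \right)} = \left(A + y\right)^{2}$ ($U{\left(A,y \right)} = \left(A + y\right) \left(A + y\right) = \left(A + y\right)^{2}$)
$\left(-13 + G{\left(6 \right)}\right) U{\left(-4,-2 \right)} = \left(-13 + 6\right) \left(-4 - 2\right)^{2} = - 7 \left(-6\right)^{2} = \left(-7\right) 36 = -252$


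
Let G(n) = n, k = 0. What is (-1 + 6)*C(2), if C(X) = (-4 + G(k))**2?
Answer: 80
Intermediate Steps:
C(X) = 16 (C(X) = (-4 + 0)**2 = (-4)**2 = 16)
(-1 + 6)*C(2) = (-1 + 6)*16 = 5*16 = 80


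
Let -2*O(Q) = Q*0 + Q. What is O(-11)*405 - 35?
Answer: 4385/2 ≈ 2192.5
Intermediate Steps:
O(Q) = -Q/2 (O(Q) = -(Q*0 + Q)/2 = -(0 + Q)/2 = -Q/2)
O(-11)*405 - 35 = -½*(-11)*405 - 35 = (11/2)*405 - 35 = 4455/2 - 35 = 4385/2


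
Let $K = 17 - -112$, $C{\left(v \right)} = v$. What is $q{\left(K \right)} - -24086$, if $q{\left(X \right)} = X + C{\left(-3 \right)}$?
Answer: $24212$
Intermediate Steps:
$K = 129$ ($K = 17 + 112 = 129$)
$q{\left(X \right)} = -3 + X$ ($q{\left(X \right)} = X - 3 = -3 + X$)
$q{\left(K \right)} - -24086 = \left(-3 + 129\right) - -24086 = 126 + 24086 = 24212$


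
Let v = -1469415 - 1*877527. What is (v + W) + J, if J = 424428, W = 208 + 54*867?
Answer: -1875488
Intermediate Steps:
W = 47026 (W = 208 + 46818 = 47026)
v = -2346942 (v = -1469415 - 877527 = -2346942)
(v + W) + J = (-2346942 + 47026) + 424428 = -2299916 + 424428 = -1875488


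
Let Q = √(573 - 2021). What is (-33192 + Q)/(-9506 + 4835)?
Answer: 3688/519 - 2*I*√362/4671 ≈ 7.106 - 0.0081466*I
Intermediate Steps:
Q = 2*I*√362 (Q = √(-1448) = 2*I*√362 ≈ 38.053*I)
(-33192 + Q)/(-9506 + 4835) = (-33192 + 2*I*√362)/(-9506 + 4835) = (-33192 + 2*I*√362)/(-4671) = (-33192 + 2*I*√362)*(-1/4671) = 3688/519 - 2*I*√362/4671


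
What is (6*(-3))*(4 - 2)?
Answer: -36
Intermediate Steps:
(6*(-3))*(4 - 2) = -18*2 = -36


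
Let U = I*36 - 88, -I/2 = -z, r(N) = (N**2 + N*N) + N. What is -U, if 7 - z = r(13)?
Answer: 24856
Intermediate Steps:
r(N) = N + 2*N**2 (r(N) = (N**2 + N**2) + N = 2*N**2 + N = N + 2*N**2)
z = -344 (z = 7 - 13*(1 + 2*13) = 7 - 13*(1 + 26) = 7 - 13*27 = 7 - 1*351 = 7 - 351 = -344)
I = -688 (I = -(-2)*(-344) = -2*344 = -688)
U = -24856 (U = -688*36 - 88 = -24768 - 88 = -24856)
-U = -1*(-24856) = 24856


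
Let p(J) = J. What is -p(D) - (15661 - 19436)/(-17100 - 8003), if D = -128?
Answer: 3209409/25103 ≈ 127.85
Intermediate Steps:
-p(D) - (15661 - 19436)/(-17100 - 8003) = -1*(-128) - (15661 - 19436)/(-17100 - 8003) = 128 - (-3775)/(-25103) = 128 - (-3775)*(-1)/25103 = 128 - 1*3775/25103 = 128 - 3775/25103 = 3209409/25103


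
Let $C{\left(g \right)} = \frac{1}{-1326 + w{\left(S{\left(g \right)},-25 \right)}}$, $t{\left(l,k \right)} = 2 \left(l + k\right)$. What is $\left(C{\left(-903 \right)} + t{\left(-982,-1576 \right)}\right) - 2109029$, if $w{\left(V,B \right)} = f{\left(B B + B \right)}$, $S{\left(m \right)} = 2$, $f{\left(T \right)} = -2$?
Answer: $- \frac{2807584561}{1328} \approx -2.1141 \cdot 10^{6}$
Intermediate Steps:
$w{\left(V,B \right)} = -2$
$t{\left(l,k \right)} = 2 k + 2 l$ ($t{\left(l,k \right)} = 2 \left(k + l\right) = 2 k + 2 l$)
$C{\left(g \right)} = - \frac{1}{1328}$ ($C{\left(g \right)} = \frac{1}{-1326 - 2} = \frac{1}{-1328} = - \frac{1}{1328}$)
$\left(C{\left(-903 \right)} + t{\left(-982,-1576 \right)}\right) - 2109029 = \left(- \frac{1}{1328} + \left(2 \left(-1576\right) + 2 \left(-982\right)\right)\right) - 2109029 = \left(- \frac{1}{1328} - 5116\right) - 2109029 = - \frac{6794049}{1328} - 2109029 = - \frac{2807584561}{1328}$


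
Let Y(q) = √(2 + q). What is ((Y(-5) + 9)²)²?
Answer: (9 + I*√3)⁴ ≈ 5112.0 + 4863.6*I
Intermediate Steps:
((Y(-5) + 9)²)² = ((√(2 - 5) + 9)²)² = ((√(-3) + 9)²)² = ((I*√3 + 9)²)² = ((9 + I*√3)²)² = (9 + I*√3)⁴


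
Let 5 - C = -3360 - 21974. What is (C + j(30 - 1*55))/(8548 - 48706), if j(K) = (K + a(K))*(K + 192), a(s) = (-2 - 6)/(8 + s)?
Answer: -180562/341343 ≈ -0.52898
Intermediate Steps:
C = 25339 (C = 5 - (-3360 - 21974) = 5 - 1*(-25334) = 5 + 25334 = 25339)
a(s) = -8/(8 + s)
j(K) = (192 + K)*(K - 8/(8 + K)) (j(K) = (K - 8/(8 + K))*(K + 192) = (K - 8/(8 + K))*(192 + K) = (192 + K)*(K - 8/(8 + K)))
(C + j(30 - 1*55))/(8548 - 48706) = (25339 + (-1536 - 8*(30 - 1*55) + (30 - 1*55)*(8 + (30 - 1*55))*(192 + (30 - 1*55)))/(8 + (30 - 1*55)))/(8548 - 48706) = (25339 + (-1536 - 8*(30 - 55) + (30 - 55)*(8 + (30 - 55))*(192 + (30 - 55)))/(8 + (30 - 55)))/(-40158) = (25339 + (-1536 - 8*(-25) - 25*(8 - 25)*(192 - 25))/(8 - 25))*(-1/40158) = (25339 + (-1536 + 200 - 25*(-17)*167)/(-17))*(-1/40158) = (25339 - (-1536 + 200 + 70975)/17)*(-1/40158) = (25339 - 1/17*69639)*(-1/40158) = (25339 - 69639/17)*(-1/40158) = (361124/17)*(-1/40158) = -180562/341343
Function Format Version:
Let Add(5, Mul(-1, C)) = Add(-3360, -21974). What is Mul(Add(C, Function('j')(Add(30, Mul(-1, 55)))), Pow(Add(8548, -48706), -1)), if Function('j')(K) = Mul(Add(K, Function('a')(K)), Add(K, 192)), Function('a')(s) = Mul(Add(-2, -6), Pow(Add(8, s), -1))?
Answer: Rational(-180562, 341343) ≈ -0.52898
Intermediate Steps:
C = 25339 (C = Add(5, Mul(-1, Add(-3360, -21974))) = Add(5, Mul(-1, -25334)) = Add(5, 25334) = 25339)
Function('a')(s) = Mul(-8, Pow(Add(8, s), -1))
Function('j')(K) = Mul(Add(192, K), Add(K, Mul(-8, Pow(Add(8, K), -1)))) (Function('j')(K) = Mul(Add(K, Mul(-8, Pow(Add(8, K), -1))), Add(K, 192)) = Mul(Add(K, Mul(-8, Pow(Add(8, K), -1))), Add(192, K)) = Mul(Add(192, K), Add(K, Mul(-8, Pow(Add(8, K), -1)))))
Mul(Add(C, Function('j')(Add(30, Mul(-1, 55)))), Pow(Add(8548, -48706), -1)) = Mul(Add(25339, Mul(Pow(Add(8, Add(30, Mul(-1, 55))), -1), Add(-1536, Mul(-8, Add(30, Mul(-1, 55))), Mul(Add(30, Mul(-1, 55)), Add(8, Add(30, Mul(-1, 55))), Add(192, Add(30, Mul(-1, 55))))))), Pow(Add(8548, -48706), -1)) = Mul(Add(25339, Mul(Pow(Add(8, Add(30, -55)), -1), Add(-1536, Mul(-8, Add(30, -55)), Mul(Add(30, -55), Add(8, Add(30, -55)), Add(192, Add(30, -55)))))), Pow(-40158, -1)) = Mul(Add(25339, Mul(Pow(Add(8, -25), -1), Add(-1536, Mul(-8, -25), Mul(-25, Add(8, -25), Add(192, -25))))), Rational(-1, 40158)) = Mul(Add(25339, Mul(Pow(-17, -1), Add(-1536, 200, Mul(-25, -17, 167)))), Rational(-1, 40158)) = Mul(Add(25339, Mul(Rational(-1, 17), Add(-1536, 200, 70975))), Rational(-1, 40158)) = Mul(Add(25339, Mul(Rational(-1, 17), 69639)), Rational(-1, 40158)) = Mul(Add(25339, Rational(-69639, 17)), Rational(-1, 40158)) = Mul(Rational(361124, 17), Rational(-1, 40158)) = Rational(-180562, 341343)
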